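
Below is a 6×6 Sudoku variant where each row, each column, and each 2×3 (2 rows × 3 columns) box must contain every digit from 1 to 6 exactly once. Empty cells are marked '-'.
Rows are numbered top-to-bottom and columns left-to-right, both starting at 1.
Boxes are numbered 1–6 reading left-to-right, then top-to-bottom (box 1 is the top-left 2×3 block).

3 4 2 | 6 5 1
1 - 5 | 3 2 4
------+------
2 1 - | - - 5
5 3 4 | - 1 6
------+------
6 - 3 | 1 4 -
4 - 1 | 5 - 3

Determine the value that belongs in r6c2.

Row 6 already contains {1, 3, 4, 5}.
Column 2 already contains {1, 3, 4}.
Its 2×3 block (box 5) already contains {1, 3, 4, 6}.
The only value from 1–6 not eliminated is 2, so r6c2 = 2.

2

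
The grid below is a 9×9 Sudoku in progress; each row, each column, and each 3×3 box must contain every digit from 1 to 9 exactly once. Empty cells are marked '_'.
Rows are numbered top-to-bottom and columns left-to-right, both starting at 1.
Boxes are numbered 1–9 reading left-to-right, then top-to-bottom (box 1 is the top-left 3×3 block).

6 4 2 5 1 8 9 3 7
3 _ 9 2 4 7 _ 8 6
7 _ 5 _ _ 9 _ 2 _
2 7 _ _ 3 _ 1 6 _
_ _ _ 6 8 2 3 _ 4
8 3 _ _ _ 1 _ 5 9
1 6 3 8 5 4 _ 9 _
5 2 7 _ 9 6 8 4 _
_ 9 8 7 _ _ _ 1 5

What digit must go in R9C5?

Row 9 already contains {1, 5, 7, 8, 9}.
Column 5 already contains {1, 3, 4, 5, 8, 9}.
Its 3×3 block (box 8) already contains {4, 5, 6, 7, 8, 9}.
The only value from 1–9 not eliminated is 2, so R9C5 = 2.

2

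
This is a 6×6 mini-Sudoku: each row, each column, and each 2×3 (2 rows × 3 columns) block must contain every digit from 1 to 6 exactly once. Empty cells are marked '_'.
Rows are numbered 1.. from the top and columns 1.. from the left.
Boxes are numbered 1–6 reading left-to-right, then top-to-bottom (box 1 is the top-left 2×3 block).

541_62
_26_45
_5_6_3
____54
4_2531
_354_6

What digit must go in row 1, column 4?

Row 1 already contains {1, 2, 4, 5, 6}.
Column 4 already contains {4, 5, 6}.
Its 2×3 block (box 2) already contains {2, 4, 5, 6}.
The only value from 1–6 not eliminated is 3, so row 1, column 4 = 3.

3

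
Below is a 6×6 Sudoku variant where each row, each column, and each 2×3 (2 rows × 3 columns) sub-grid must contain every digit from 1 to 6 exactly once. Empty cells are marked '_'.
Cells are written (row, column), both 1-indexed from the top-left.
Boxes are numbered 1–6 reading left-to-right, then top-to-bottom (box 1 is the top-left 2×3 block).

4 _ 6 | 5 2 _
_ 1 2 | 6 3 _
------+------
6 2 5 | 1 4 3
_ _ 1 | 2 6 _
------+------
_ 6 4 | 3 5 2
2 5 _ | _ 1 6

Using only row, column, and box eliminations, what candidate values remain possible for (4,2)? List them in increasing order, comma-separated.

3,4

Row 4 already contains {1, 2, 6}.
Column 2 already contains {1, 2, 5, 6}.
Its 2×3 block (box 3) already contains {1, 2, 5, 6}.
Removing those from 1–6 leaves {3, 4} as the candidates for (4,2).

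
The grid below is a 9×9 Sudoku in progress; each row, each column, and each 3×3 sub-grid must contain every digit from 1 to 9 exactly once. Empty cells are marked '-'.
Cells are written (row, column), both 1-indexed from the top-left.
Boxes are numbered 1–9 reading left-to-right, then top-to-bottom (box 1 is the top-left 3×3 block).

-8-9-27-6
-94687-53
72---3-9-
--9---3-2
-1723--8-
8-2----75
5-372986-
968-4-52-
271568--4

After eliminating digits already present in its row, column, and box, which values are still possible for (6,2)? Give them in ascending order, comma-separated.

Row 6 already contains {2, 5, 7, 8}.
Column 2 already contains {1, 2, 6, 7, 8, 9}.
Its 3×3 block (box 4) already contains {1, 2, 7, 8, 9}.
Removing those from 1–9 leaves {3, 4} as the candidates for (6,2).

3,4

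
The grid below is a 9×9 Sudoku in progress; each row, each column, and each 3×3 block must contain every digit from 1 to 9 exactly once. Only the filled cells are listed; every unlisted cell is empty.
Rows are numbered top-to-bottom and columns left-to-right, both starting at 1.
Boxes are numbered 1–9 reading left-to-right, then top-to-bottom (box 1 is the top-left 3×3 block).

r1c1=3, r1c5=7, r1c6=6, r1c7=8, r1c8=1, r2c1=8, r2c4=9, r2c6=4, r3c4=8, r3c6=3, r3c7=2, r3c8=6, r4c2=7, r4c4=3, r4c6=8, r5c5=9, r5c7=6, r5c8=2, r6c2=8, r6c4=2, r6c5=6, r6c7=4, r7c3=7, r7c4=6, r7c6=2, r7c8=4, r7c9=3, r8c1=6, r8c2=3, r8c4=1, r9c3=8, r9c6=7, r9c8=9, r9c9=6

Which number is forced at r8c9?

Cell r8c9 itself could take any of {2, 5, 7, 8} by direct elimination.
Consider where 2 can go in box 9.
r7c7 is out (row 7 already has a 2).
r8c7 is out (column 7 already has a 2).
r8c8 is out (column 8 already has a 2).
r9c7 is out (column 7 already has a 2).
So the only cell in box 9 that can hold 2 is r8c9.
Therefore r8c9 = 2.

2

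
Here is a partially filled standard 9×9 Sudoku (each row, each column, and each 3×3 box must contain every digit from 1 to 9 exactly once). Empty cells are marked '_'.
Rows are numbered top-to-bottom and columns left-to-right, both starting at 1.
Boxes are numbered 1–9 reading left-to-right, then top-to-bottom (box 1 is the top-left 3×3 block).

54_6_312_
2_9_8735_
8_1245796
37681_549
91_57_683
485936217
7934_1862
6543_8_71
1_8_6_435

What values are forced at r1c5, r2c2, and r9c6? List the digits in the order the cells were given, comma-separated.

For r1c5:
  Row 1 already contains {1, 2, 3, 4, 5, 6}.
  Column 5 already contains {1, 3, 4, 6, 7, 8}.
  Its 3×3 block (box 2) already contains {2, 3, 4, 5, 6, 7, 8}.
  The only value from 1–9 not eliminated is 9, so r1c5 = 9.
For r2c2:
  Row 2 already contains {2, 3, 5, 7, 8, 9}.
  Column 2 already contains {1, 4, 5, 7, 8, 9}.
  Its 3×3 block (box 1) already contains {1, 2, 4, 5, 8, 9}.
  The only value from 1–9 not eliminated is 6, so r2c2 = 6.
For r9c6:
  Consider where 9 can go in row 9.
  r9c2 is out (column 2 already has a 9).
  r9c4 is out (column 4 already has a 9).
  So the only cell in row 9 that can hold 9 is r9c6.
  So r9c6 = 9.

9,6,9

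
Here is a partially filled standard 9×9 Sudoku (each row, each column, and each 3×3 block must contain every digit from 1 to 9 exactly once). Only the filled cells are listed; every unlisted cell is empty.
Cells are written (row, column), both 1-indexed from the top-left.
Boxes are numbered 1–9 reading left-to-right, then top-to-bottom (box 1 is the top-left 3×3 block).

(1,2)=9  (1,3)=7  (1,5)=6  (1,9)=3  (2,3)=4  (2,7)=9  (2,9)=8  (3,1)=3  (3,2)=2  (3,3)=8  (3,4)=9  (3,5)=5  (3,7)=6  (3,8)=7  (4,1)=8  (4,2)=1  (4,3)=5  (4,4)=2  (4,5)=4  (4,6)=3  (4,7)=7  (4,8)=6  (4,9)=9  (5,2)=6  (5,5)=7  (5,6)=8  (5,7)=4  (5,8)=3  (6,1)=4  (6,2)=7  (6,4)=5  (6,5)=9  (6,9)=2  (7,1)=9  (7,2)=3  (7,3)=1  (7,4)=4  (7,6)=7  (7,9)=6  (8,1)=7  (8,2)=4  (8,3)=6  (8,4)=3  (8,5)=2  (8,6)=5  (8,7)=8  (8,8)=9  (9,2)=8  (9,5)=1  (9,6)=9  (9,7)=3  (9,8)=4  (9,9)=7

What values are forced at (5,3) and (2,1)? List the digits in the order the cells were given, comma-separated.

9,6

For (5,3):
  Consider where 9 can go in box 4.
  (5,1) is out (column 1 already has a 9).
  (6,3) is out (row 6 already has a 9).
  So the only cell in box 4 that can hold 9 is (5,3).
  So (5,3) = 9.
For (2,1):
  Consider where 6 can go in box 1.
  (1,1) is out (row 1 already has a 6).
  (2,2) is out (column 2 already has a 6).
  So the only cell in box 1 that can hold 6 is (2,1).
  So (2,1) = 6.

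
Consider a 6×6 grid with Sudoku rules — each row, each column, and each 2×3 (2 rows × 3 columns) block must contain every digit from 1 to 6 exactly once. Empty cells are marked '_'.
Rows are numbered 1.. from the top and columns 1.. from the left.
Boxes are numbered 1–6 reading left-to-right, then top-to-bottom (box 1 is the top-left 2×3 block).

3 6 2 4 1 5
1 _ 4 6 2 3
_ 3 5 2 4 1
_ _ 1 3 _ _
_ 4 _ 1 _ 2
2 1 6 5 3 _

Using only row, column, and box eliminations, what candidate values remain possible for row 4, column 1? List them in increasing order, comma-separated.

Row 4 already contains {1, 3}.
Column 1 already contains {1, 2, 3}.
Its 2×3 block (box 3) already contains {1, 3, 5}.
Removing those from 1–6 leaves {4, 6} as the candidates for row 4, column 1.

4,6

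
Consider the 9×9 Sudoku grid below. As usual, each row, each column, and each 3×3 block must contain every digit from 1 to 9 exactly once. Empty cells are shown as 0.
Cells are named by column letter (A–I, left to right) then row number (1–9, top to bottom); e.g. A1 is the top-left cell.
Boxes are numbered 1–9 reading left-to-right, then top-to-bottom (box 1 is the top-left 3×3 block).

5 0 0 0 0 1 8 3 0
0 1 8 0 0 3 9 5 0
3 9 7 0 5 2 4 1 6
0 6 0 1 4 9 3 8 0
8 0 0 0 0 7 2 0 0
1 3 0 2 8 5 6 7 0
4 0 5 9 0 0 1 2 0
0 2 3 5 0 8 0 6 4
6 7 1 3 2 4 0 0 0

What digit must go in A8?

Row 8 already contains {2, 3, 4, 5, 6, 8}.
Column A already contains {1, 3, 4, 5, 6, 8}.
Its 3×3 block (box 7) already contains {1, 2, 3, 4, 5, 6, 7}.
The only value from 1–9 not eliminated is 9, so A8 = 9.

9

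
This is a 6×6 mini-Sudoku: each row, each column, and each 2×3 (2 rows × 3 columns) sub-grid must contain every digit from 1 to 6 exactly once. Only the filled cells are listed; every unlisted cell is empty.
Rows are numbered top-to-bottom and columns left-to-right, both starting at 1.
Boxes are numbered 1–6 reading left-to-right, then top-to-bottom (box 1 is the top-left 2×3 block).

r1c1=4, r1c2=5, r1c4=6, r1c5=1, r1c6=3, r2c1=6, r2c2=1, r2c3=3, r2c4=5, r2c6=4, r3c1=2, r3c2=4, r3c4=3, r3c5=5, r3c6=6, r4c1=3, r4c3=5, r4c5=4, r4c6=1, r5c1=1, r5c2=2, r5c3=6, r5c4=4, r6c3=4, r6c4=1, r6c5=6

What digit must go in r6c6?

Cell r6c6 itself could take any of {2, 5} by direct elimination.
Consider where 2 can go in row 6.
r6c1 is out (column 1 already has a 2).
r6c2 is out (column 2 already has a 2).
So the only cell in row 6 that can hold 2 is r6c6.
Therefore r6c6 = 2.

2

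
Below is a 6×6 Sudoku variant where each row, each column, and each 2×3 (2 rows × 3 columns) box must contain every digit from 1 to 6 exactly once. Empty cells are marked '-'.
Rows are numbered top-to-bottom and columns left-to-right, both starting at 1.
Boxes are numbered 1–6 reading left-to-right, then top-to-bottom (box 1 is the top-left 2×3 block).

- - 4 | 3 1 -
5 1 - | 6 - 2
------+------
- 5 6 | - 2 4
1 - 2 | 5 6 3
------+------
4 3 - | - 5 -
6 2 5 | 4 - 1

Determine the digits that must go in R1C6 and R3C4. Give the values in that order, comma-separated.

5,1

For R1C6:
  Row 1 already contains {1, 3, 4}.
  Column 6 already contains {1, 2, 3, 4}.
  Its 2×3 block (box 2) already contains {1, 2, 3, 6}.
  The only value from 1–6 not eliminated is 5, so R1C6 = 5.
For R3C4:
  Row 3 already contains {2, 4, 5, 6}.
  Column 4 already contains {3, 4, 5, 6}.
  Its 2×3 block (box 4) already contains {2, 3, 4, 5, 6}.
  The only value from 1–6 not eliminated is 1, so R3C4 = 1.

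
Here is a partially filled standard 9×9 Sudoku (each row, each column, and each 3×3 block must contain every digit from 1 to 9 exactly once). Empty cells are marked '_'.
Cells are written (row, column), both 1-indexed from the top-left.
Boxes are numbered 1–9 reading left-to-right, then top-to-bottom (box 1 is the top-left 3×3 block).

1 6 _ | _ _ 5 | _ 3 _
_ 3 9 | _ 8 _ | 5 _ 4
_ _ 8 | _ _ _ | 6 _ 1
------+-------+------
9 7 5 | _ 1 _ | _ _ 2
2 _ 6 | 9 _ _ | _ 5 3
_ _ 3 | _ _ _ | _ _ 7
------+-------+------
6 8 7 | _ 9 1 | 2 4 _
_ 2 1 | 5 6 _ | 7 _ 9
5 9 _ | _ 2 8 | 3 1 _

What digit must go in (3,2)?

5

Cell (3,2) itself could take any of {4, 5} by direct elimination.
Consider where 5 can go in column 2.
(5,2) is out (row 5 already has a 5).
(6,2) is out (box 4 already has a 5).
So the only cell in column 2 that can hold 5 is (3,2).
Therefore (3,2) = 5.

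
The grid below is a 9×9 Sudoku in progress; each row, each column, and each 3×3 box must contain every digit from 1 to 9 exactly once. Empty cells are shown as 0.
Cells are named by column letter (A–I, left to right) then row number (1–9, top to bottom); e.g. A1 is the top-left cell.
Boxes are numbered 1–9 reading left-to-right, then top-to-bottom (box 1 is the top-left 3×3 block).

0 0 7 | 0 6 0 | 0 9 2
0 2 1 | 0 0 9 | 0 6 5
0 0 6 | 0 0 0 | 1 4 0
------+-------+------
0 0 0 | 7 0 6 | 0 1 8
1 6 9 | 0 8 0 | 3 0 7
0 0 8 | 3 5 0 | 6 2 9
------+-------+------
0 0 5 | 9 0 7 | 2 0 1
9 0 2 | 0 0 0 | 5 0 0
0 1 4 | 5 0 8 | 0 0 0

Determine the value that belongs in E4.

9

Cell E4 itself could take any of {2, 4, 9} by direct elimination.
Consider where 9 can go in box 5.
D5 is out (row 5 already has a 9).
F5 is out (row 5 already has a 9).
F6 is out (row 6 already has a 9).
So the only cell in box 5 that can hold 9 is E4.
Therefore E4 = 9.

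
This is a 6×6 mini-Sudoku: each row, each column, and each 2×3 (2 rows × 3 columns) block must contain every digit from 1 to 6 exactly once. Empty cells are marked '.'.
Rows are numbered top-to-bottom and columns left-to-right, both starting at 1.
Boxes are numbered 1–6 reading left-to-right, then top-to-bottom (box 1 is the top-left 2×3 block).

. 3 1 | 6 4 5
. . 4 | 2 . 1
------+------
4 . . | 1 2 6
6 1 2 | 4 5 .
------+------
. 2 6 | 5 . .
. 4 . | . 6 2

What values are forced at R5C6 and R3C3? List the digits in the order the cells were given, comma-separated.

4,3

For R5C6:
  Consider where 4 can go in box 6.
  R5C5 is out (column 5 already has a 4).
  R6C4 is out (row 6 already has a 4).
  So the only cell in box 6 that can hold 4 is R5C6.
  So R5C6 = 4.
For R3C3:
  Consider where 3 can go in box 3.
  R3C2 is out (column 2 already has a 3).
  So the only cell in box 3 that can hold 3 is R3C3.
  So R3C3 = 3.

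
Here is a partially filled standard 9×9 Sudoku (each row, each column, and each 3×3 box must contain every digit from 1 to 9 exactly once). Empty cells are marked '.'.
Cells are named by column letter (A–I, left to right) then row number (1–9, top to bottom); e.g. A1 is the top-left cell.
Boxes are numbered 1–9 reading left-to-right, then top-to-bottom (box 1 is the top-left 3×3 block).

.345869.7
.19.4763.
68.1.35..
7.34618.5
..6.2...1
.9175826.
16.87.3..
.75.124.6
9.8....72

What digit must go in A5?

Cell A5 itself could take any of {4, 5, 8} by direct elimination.
Consider where 8 can go in box 4.
B4 is out (row 4 already has a 8).
B5 is out (column B already has a 8).
A6 is out (row 6 already has a 8).
So the only cell in box 4 that can hold 8 is A5.
Therefore A5 = 8.

8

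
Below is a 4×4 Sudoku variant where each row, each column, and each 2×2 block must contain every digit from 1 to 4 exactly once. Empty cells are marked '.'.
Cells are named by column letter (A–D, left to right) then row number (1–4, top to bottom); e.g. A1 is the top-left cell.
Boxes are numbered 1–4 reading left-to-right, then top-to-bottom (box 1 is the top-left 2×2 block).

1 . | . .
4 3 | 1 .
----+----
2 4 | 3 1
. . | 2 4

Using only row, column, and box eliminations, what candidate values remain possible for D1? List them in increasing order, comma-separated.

Row 1 already contains {1}.
Column D already contains {1, 4}.
Its 2×2 block (box 2) already contains {1}.
Removing those from 1–4 leaves {2, 3} as the candidates for D1.

2,3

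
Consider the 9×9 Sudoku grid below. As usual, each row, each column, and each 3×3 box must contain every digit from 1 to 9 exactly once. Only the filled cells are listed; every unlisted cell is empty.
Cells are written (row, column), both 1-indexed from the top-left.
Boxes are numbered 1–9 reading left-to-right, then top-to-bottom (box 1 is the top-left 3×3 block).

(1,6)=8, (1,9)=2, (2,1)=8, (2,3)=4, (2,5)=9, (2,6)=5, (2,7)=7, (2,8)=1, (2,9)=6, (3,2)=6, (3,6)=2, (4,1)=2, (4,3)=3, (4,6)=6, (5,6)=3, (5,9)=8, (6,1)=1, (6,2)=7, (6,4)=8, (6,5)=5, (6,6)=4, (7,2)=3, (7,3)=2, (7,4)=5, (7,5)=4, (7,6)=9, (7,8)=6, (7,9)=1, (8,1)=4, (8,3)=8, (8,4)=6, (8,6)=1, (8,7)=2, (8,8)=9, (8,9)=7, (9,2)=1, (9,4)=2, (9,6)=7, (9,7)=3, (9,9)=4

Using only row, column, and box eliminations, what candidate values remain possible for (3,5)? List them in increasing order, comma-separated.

1,3,7

Row 3 already contains {2, 6}.
Column 5 already contains {4, 5, 9}.
Its 3×3 block (box 2) already contains {2, 5, 8, 9}.
Removing those from 1–9 leaves {1, 3, 7} as the candidates for (3,5).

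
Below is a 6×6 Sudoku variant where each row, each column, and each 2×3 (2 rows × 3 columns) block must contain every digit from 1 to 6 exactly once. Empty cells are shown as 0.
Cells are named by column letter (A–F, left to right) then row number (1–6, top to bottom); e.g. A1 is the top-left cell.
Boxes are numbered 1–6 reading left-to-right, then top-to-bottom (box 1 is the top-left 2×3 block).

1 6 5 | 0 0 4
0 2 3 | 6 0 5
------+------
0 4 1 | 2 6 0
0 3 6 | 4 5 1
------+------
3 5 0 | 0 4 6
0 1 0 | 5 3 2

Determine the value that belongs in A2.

Row 2 already contains {2, 3, 5, 6}.
Column A already contains {1, 3}.
Its 2×3 block (box 1) already contains {1, 2, 3, 5, 6}.
The only value from 1–6 not eliminated is 4, so A2 = 4.

4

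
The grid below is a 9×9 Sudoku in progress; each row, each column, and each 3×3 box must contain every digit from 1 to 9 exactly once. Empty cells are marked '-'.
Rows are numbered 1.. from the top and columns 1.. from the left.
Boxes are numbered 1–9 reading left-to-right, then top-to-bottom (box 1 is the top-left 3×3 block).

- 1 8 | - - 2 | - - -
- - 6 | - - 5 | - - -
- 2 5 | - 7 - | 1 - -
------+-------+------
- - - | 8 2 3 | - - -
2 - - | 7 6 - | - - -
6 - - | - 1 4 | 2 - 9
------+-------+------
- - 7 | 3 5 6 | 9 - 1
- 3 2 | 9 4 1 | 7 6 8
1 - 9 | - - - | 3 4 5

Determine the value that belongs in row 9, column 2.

6

Cell row 9, column 2 itself could take any of {6, 8} by direct elimination.
Consider where 6 can go in row 9.
row 9, column 4 is out (box 8 already has a 6).
row 9, column 5 is out (column 5 already has a 6).
row 9, column 6 is out (column 6 already has a 6).
So the only cell in row 9 that can hold 6 is row 9, column 2.
Therefore row 9, column 2 = 6.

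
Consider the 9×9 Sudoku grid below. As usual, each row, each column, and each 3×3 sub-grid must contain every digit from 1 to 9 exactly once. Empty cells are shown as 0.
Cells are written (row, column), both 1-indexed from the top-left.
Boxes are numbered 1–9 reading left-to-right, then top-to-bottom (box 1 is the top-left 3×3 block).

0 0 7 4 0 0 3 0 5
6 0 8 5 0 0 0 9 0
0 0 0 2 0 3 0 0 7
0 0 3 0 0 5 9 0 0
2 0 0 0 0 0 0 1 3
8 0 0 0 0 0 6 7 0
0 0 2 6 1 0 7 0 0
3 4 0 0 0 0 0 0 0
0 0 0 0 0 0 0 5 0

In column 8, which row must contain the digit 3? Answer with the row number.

7

Consider where 3 can go in column 8.
(1,8) is out (row 1 already has a 3).
(3,8) is out (row 3 already has a 3).
(4,8) is out (row 4 already has a 3).
(8,8) is out (row 8 already has a 3).
So the only cell in column 8 that can hold 3 is (7,8).
That is row 7.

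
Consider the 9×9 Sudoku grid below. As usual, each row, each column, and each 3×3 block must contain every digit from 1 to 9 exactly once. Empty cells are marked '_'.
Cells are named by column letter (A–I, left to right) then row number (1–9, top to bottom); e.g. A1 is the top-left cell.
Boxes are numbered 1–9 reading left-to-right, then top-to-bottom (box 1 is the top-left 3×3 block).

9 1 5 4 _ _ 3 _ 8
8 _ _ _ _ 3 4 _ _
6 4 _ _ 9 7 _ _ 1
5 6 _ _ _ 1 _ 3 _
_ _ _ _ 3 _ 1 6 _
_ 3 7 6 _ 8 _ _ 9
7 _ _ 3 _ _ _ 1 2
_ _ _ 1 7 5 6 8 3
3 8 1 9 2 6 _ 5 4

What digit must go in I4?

7

Row 4 already contains {1, 3, 5, 6}.
Column I already contains {1, 2, 3, 4, 8, 9}.
Its 3×3 block (box 6) already contains {1, 3, 6, 9}.
The only value from 1–9 not eliminated is 7, so I4 = 7.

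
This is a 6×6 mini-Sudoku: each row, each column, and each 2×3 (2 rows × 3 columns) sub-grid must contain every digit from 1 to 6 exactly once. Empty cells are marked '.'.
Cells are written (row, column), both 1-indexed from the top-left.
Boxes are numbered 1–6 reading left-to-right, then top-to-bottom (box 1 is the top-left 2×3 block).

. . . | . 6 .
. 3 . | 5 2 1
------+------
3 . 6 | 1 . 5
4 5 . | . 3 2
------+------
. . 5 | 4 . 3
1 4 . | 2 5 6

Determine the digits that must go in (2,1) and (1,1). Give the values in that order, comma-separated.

6,5

For (2,1):
  Row 2 already contains {1, 2, 3, 5}.
  Column 1 already contains {1, 3, 4}.
  Its 2×3 block (box 1) already contains {3}.
  The only value from 1–6 not eliminated is 6, so (2,1) = 6.
For (1,1):
  Consider where 5 can go in row 1.
  (1,2) is out (column 2 already has a 5).
  (1,3) is out (column 3 already has a 5).
  (1,4) is out (column 4 already has a 5).
  (1,6) is out (column 6 already has a 5).
  So the only cell in row 1 that can hold 5 is (1,1).
  So (1,1) = 5.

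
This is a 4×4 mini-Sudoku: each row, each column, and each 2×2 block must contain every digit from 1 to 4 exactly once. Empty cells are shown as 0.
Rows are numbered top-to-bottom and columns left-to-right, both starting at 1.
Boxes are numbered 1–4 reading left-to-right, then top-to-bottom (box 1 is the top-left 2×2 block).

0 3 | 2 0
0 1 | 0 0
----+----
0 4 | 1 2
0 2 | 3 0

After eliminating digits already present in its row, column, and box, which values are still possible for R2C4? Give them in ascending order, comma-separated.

3,4

Row 2 already contains {1}.
Column 4 already contains {2}.
Its 2×2 block (box 2) already contains {2}.
Removing those from 1–4 leaves {3, 4} as the candidates for R2C4.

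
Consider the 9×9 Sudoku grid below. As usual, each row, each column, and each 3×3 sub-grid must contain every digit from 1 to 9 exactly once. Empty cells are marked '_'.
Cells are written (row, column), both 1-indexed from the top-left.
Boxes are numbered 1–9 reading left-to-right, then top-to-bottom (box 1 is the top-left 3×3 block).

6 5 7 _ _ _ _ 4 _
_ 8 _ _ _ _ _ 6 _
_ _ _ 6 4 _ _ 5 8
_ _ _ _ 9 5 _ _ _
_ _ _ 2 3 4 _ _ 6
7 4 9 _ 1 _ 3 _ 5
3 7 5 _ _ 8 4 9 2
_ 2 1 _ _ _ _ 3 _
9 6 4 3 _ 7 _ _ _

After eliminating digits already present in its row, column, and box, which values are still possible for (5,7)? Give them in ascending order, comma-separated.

1,7,8,9

Row 5 already contains {2, 3, 4, 6}.
Column 7 already contains {3, 4}.
Its 3×3 block (box 6) already contains {3, 5, 6}.
Removing those from 1–9 leaves {1, 7, 8, 9} as the candidates for (5,7).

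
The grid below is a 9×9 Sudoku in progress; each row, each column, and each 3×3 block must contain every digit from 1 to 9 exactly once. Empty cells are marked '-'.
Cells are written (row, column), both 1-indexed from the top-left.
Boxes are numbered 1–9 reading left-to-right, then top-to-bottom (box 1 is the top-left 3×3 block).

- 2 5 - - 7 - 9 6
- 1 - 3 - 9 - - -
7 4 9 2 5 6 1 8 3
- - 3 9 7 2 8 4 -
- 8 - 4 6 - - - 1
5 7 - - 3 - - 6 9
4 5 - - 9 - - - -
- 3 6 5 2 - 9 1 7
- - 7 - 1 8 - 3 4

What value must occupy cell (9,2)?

9

Row 9 already contains {1, 3, 4, 7, 8}.
Column 2 already contains {1, 2, 3, 4, 5, 7, 8}.
Its 3×3 block (box 7) already contains {3, 4, 5, 6, 7}.
The only value from 1–9 not eliminated is 9, so (9,2) = 9.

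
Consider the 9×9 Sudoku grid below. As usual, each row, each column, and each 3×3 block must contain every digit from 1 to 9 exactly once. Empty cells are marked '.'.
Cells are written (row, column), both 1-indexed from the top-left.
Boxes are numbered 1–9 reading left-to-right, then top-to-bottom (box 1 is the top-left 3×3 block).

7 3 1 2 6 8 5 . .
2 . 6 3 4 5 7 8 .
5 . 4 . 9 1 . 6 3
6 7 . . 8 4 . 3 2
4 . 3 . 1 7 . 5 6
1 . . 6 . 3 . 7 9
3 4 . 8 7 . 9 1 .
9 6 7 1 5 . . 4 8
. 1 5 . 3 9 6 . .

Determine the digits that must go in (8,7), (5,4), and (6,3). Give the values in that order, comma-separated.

For (8,7):
  Consider where 3 can go in row 8.
  (8,6) is out (column 6 already has a 3).
  So the only cell in row 8 that can hold 3 is (8,7).
  So (8,7) = 3.
For (5,4):
  Row 5 already contains {1, 3, 4, 5, 6, 7}.
  Column 4 already contains {1, 2, 3, 6, 8}.
  Its 3×3 block (box 5) already contains {1, 3, 4, 6, 7, 8}.
  The only value from 1–9 not eliminated is 9, so (5,4) = 9.
For (6,3):
  Consider where 8 can go in column 3.
  (4,3) is out (row 4 already has a 8).
  (7,3) is out (row 7 already has a 8).
  So the only cell in column 3 that can hold 8 is (6,3).
  So (6,3) = 8.

3,9,8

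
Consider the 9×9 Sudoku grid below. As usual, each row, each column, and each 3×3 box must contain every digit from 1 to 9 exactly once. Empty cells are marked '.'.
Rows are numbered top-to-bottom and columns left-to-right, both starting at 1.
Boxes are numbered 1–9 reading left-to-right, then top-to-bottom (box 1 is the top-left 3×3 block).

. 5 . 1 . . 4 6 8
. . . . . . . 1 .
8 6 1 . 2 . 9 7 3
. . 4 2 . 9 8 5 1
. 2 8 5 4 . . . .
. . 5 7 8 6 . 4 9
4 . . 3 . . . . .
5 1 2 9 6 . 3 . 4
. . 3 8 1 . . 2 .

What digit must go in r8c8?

8

Row 8 already contains {1, 2, 3, 4, 5, 6, 9}.
Column 8 already contains {1, 2, 4, 5, 6, 7}.
Its 3×3 block (box 9) already contains {2, 3, 4}.
The only value from 1–9 not eliminated is 8, so r8c8 = 8.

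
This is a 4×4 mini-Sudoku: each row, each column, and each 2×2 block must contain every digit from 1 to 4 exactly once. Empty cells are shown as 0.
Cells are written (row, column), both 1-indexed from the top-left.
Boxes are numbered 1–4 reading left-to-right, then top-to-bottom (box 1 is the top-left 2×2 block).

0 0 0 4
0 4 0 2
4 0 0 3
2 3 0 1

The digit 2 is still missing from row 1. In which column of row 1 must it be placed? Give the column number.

2

Consider where 2 can go in row 1.
(1,1) is out (column 1 already has a 2).
(1,3) is out (box 2 already has a 2).
So the only cell in row 1 that can hold 2 is (1,2).
That is column 2.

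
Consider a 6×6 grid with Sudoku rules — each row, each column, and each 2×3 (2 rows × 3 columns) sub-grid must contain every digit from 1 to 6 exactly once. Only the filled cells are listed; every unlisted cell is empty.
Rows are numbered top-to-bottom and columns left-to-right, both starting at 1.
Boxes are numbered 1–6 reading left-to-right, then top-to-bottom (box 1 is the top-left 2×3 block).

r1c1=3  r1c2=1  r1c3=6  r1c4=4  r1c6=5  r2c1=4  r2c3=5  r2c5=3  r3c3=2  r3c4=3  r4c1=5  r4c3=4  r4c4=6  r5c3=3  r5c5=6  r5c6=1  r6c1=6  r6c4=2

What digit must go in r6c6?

3

Cell r6c6 itself could take any of {3, 4} by direct elimination.
Consider where 3 can go in column 6.
r2c6 is out (row 2 already has a 3).
r3c6 is out (row 3 already has a 3).
r4c6 is out (box 4 already has a 3).
So the only cell in column 6 that can hold 3 is r6c6.
Therefore r6c6 = 3.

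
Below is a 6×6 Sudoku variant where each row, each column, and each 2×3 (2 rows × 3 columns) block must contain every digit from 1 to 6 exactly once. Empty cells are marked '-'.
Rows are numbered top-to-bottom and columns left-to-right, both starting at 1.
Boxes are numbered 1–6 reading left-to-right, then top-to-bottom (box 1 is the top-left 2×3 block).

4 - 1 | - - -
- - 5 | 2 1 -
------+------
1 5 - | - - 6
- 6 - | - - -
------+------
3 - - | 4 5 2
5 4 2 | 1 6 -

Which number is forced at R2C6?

4

Cell R2C6 itself could take any of {3, 4} by direct elimination.
Consider where 4 can go in row 2.
R2C1 is out (column 1 already has a 4).
R2C2 is out (column 2 already has a 4).
So the only cell in row 2 that can hold 4 is R2C6.
Therefore R2C6 = 4.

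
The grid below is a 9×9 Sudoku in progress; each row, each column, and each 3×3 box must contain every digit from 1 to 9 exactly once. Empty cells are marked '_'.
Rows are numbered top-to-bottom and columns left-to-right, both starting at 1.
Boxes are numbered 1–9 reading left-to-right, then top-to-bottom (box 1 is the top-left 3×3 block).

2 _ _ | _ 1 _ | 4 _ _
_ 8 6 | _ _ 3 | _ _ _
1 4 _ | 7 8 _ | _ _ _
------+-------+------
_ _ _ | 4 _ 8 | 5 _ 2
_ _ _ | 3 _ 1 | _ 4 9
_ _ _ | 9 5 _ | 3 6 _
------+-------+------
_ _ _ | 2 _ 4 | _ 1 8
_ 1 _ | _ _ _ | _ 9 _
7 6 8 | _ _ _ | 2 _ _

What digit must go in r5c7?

8

Cell r5c7 itself could take any of {7, 8} by direct elimination.
Consider where 8 can go in column 7.
r2c7 is out (row 2 already has a 8).
r3c7 is out (row 3 already has a 8).
r7c7 is out (row 7 already has a 8).
r8c7 is out (box 9 already has a 8).
So the only cell in column 7 that can hold 8 is r5c7.
Therefore r5c7 = 8.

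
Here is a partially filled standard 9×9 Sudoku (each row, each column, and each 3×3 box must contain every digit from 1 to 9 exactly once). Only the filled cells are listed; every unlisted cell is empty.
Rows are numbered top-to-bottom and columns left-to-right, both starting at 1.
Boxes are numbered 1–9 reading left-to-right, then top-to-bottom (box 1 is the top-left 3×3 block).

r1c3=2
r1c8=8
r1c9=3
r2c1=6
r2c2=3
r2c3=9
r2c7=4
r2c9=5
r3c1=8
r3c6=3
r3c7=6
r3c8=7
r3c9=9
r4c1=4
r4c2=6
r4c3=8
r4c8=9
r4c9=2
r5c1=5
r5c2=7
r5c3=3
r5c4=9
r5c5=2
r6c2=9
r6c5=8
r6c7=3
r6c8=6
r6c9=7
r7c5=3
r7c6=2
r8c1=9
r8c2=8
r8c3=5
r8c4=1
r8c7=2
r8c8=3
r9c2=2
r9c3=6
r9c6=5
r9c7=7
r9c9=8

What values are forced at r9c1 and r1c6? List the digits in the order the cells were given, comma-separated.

For r9c1:
  Consider where 3 can go in column 1.
  r1c1 is out (row 1 already has a 3).
  r6c1 is out (row 6 already has a 3).
  r7c1 is out (row 7 already has a 3).
  So the only cell in column 1 that can hold 3 is r9c1.
  So r9c1 = 3.
For r1c6:
  Consider where 9 can go in column 6.
  r2c6 is out (row 2 already has a 9).
  r4c6 is out (row 4 already has a 9).
  r5c6 is out (row 5 already has a 9).
  r6c6 is out (row 6 already has a 9).
  r8c6 is out (row 8 already has a 9).
  So the only cell in column 6 that can hold 9 is r1c6.
  So r1c6 = 9.

3,9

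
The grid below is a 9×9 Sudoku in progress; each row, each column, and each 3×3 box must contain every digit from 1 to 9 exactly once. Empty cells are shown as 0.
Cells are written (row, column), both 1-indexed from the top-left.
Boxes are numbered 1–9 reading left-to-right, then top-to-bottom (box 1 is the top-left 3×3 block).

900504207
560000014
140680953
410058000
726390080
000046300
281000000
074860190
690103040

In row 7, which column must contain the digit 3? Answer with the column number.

8

Consider where 3 can go in row 7.
(7,4) is out (column 4 already has a 3).
(7,5) is out (box 8 already has a 3).
(7,6) is out (column 6 already has a 3).
(7,7) is out (column 7 already has a 3).
(7,9) is out (column 9 already has a 3).
So the only cell in row 7 that can hold 3 is (7,8).
That is column 8.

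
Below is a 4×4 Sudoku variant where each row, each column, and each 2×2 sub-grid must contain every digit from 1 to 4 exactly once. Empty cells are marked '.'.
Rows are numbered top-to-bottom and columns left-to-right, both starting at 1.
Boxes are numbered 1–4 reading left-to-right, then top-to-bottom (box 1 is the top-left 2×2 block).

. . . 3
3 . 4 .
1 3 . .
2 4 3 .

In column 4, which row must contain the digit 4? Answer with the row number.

Consider where 4 can go in column 4.
r2c4 is out (row 2 already has a 4).
r4c4 is out (row 4 already has a 4).
So the only cell in column 4 that can hold 4 is r3c4.
That is row 3.

3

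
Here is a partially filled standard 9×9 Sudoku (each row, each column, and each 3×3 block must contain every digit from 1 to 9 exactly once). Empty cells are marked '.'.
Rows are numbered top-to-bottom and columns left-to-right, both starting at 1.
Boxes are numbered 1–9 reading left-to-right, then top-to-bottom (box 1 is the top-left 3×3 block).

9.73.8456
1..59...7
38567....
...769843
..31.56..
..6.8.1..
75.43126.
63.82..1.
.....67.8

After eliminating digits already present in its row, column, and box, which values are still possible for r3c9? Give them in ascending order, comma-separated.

1,2,9

Row 3 already contains {3, 5, 6, 7, 8}.
Column 9 already contains {3, 6, 7, 8}.
Its 3×3 block (box 3) already contains {4, 5, 6, 7}.
Removing those from 1–9 leaves {1, 2, 9} as the candidates for r3c9.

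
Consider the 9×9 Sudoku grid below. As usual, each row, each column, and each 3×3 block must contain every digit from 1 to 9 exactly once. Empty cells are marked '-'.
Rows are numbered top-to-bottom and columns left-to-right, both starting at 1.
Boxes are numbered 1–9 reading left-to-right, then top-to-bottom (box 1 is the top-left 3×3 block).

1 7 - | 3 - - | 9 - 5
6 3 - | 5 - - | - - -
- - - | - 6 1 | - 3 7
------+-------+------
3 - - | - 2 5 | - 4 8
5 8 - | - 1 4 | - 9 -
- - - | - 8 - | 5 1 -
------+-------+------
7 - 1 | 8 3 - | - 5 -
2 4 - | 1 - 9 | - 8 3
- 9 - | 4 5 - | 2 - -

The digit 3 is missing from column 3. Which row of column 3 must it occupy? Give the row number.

Consider where 3 can go in column 3.
R1C3 is out (row 1 already has a 3). R2C3 is out (row 2 already has a 3). R3C3 is out (row 3 already has a 3). R4C3 is out (row 4 already has a 3). The remaining empty cells in column 3 are similarly blocked.
So the only cell in column 3 that can hold 3 is R9C3.
That is row 9.

9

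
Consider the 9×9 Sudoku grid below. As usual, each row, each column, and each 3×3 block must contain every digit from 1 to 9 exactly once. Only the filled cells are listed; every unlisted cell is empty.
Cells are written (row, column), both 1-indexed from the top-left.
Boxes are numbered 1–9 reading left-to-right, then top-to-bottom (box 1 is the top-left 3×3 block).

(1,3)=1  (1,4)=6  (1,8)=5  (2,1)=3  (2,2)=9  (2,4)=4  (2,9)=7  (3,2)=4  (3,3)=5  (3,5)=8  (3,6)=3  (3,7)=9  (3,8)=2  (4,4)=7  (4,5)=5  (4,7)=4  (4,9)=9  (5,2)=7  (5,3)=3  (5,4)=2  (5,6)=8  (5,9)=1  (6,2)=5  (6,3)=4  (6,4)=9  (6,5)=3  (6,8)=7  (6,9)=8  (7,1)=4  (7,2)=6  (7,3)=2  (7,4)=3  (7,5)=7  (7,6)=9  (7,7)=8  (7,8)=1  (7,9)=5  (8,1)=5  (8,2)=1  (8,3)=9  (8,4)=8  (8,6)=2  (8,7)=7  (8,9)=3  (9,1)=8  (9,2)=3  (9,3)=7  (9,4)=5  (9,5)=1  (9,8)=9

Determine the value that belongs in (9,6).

4

Cell (9,6) itself could take any of {4, 6} by direct elimination.
Consider where 4 can go in column 6.
(1,6) is out (box 2 already has a 4).
(2,6) is out (row 2 already has a 4).
(4,6) is out (row 4 already has a 4).
(6,6) is out (row 6 already has a 4).
So the only cell in column 6 that can hold 4 is (9,6).
Therefore (9,6) = 4.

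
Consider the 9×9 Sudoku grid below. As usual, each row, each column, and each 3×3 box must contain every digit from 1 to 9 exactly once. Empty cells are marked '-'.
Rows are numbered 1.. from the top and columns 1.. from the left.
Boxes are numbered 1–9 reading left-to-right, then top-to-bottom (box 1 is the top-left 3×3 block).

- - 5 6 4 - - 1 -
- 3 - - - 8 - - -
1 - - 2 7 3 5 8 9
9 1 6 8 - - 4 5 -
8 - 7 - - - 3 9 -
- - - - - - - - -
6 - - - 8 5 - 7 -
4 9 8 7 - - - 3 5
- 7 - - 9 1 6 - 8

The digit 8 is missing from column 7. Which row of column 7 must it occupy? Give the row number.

6

Consider where 8 can go in column 7.
row 1, column 7 is out (box 3 already has a 8).
row 2, column 7 is out (row 2 already has a 8).
row 7, column 7 is out (row 7 already has a 8).
row 8, column 7 is out (row 8 already has a 8).
So the only cell in column 7 that can hold 8 is row 6, column 7.
That is row 6.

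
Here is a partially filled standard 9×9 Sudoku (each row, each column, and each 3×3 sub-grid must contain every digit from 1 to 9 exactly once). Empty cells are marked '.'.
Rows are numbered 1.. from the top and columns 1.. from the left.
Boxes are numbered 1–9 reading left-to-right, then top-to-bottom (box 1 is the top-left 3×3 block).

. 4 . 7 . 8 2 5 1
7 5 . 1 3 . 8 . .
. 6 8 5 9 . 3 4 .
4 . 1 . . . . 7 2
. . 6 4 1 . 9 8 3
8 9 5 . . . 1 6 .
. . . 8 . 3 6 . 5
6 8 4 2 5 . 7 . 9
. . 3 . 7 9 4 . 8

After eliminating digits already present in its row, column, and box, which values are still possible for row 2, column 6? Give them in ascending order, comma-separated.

2,4,6

Row 2 already contains {1, 3, 5, 7, 8}.
Column 6 already contains {3, 8, 9}.
Its 3×3 block (box 2) already contains {1, 3, 5, 7, 8, 9}.
Removing those from 1–9 leaves {2, 4, 6} as the candidates for row 2, column 6.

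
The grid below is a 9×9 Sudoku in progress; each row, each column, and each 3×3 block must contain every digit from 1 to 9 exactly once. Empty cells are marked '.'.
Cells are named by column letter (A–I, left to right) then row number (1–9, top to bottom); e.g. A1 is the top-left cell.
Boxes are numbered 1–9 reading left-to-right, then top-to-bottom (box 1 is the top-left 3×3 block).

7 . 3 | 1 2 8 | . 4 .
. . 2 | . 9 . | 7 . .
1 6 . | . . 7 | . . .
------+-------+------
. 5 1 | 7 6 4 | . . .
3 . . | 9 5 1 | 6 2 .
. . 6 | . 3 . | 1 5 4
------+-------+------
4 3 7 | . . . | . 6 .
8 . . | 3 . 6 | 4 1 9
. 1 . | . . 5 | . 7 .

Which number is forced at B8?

2

Row 8 already contains {1, 3, 4, 6, 8, 9}.
Column B already contains {1, 3, 5, 6}.
Its 3×3 block (box 7) already contains {1, 3, 4, 7, 8}.
The only value from 1–9 not eliminated is 2, so B8 = 2.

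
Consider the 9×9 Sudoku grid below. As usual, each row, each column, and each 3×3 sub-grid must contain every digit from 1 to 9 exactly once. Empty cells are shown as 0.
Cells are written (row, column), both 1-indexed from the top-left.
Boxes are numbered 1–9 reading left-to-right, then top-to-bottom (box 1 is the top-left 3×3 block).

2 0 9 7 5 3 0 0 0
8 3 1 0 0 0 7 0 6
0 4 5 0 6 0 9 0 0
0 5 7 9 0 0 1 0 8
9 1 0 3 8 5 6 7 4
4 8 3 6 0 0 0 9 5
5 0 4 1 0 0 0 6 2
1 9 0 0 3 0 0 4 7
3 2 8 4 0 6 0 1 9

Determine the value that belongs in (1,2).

6

Row 1 already contains {2, 3, 5, 7, 9}.
Column 2 already contains {1, 2, 3, 4, 5, 8, 9}.
Its 3×3 block (box 1) already contains {1, 2, 3, 4, 5, 8, 9}.
The only value from 1–9 not eliminated is 6, so (1,2) = 6.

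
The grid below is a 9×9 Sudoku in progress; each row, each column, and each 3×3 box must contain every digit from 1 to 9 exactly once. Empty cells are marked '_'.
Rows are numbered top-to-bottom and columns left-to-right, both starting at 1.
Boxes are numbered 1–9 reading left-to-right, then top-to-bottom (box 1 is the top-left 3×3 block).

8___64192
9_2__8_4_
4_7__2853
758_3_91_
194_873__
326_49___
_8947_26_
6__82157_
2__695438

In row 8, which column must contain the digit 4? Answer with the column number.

2

Consider where 4 can go in row 8.
r8c3 is out (column 3 already has a 4).
r8c9 is out (box 9 already has a 4).
So the only cell in row 8 that can hold 4 is r8c2.
That is column 2.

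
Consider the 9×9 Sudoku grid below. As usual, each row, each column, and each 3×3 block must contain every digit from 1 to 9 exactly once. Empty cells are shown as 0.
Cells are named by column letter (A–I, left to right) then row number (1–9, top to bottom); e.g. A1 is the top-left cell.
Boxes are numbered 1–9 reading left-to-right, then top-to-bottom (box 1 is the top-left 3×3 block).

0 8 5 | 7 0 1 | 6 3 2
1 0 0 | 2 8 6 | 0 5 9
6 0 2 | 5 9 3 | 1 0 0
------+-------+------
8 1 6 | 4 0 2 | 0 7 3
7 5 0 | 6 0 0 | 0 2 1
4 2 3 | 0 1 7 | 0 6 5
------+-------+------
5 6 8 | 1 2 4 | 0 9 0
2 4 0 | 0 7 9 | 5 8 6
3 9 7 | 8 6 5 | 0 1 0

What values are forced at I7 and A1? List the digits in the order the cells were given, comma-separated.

For I7:
  Row 7 already contains {1, 2, 4, 5, 6, 8, 9}.
  Column I already contains {1, 2, 3, 5, 6, 9}.
  Its 3×3 block (box 9) already contains {1, 5, 6, 8, 9}.
  The only value from 1–9 not eliminated is 7, so I7 = 7.
For A1:
  Row 1 already contains {1, 2, 3, 5, 6, 7, 8}.
  Column A already contains {1, 2, 3, 4, 5, 6, 7, 8}.
  Its 3×3 block (box 1) already contains {1, 2, 5, 6, 8}.
  The only value from 1–9 not eliminated is 9, so A1 = 9.

7,9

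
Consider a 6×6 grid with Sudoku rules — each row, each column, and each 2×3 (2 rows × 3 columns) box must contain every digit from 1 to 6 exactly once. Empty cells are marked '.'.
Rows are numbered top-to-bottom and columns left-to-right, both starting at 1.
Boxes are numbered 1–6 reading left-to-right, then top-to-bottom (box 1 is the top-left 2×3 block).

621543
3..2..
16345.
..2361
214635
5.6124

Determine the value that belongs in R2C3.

Row 2 already contains {2, 3}.
Column 3 already contains {1, 2, 3, 4, 6}.
Its 2×3 block (box 1) already contains {1, 2, 3, 6}.
The only value from 1–6 not eliminated is 5, so R2C3 = 5.

5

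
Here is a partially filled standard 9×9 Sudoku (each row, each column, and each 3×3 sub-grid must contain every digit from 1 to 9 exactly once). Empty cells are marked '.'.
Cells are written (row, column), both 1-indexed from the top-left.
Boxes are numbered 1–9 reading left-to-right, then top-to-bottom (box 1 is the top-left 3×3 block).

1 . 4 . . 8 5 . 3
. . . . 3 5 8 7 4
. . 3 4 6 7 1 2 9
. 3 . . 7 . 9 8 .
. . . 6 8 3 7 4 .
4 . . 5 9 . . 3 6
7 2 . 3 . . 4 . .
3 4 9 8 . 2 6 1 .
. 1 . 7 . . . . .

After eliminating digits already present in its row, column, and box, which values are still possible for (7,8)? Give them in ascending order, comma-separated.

Row 7 already contains {2, 3, 4, 7}.
Column 8 already contains {1, 2, 3, 4, 7, 8}.
Its 3×3 block (box 9) already contains {1, 4, 6}.
Removing those from 1–9 leaves {5, 9} as the candidates for (7,8).

5,9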